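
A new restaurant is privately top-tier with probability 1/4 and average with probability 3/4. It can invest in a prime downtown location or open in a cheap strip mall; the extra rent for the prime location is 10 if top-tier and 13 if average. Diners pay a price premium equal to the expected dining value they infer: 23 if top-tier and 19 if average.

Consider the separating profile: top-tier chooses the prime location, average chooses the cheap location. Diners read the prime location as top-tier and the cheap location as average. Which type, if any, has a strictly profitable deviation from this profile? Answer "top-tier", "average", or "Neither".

The prime location pays 23; the cheap location pays 19.
top-tier: assigned the prime location, nets 23 − 10 = 13; deviating to the cheap location nets 19.
average: assigned the cheap location, nets 19; deviating to the prime location nets 23 − 13 = 10.
The top-tier type gains 6 by deviating.

top-tier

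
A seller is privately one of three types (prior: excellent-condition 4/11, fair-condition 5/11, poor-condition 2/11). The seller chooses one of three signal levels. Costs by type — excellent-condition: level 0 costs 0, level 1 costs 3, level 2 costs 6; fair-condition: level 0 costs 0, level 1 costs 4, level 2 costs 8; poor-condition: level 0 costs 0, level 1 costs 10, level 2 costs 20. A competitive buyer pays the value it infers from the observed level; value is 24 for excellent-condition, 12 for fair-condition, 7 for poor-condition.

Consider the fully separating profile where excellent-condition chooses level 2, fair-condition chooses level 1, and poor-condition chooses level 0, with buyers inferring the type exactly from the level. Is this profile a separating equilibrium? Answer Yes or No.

No

Separating prices: level 2 → 24, level 1 → 12, level 0 → 7.
excellent-condition (assigned level 2): level 0: 7 − 0 = 7; level 1: 12 − 3 = 9; level 2: 24 − 6 = 18. excellent-condition stays.
fair-condition (assigned level 1): level 0: 7 − 0 = 7; level 1: 12 − 4 = 8; level 2: 24 − 8 = 16. fair-condition prefers level 2.
poor-condition (assigned level 0): level 0: 7 − 0 = 7; level 1: 12 − 10 = 2; level 2: 24 − 20 = 4. poor-condition stays.
At least one type deviates; the separating profile fails.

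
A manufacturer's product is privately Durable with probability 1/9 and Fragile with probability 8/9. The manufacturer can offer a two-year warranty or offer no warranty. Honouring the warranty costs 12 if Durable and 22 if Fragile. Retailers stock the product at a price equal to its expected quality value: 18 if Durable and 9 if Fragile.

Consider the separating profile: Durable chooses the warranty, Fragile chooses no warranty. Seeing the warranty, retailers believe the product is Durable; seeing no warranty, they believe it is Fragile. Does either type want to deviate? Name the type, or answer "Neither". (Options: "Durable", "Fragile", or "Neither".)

Durable

The warranty pays 18; no warranty pays 9.
Durable: assigned the warranty, nets 18 − 12 = 6; deviating to no warranty nets 9.
Fragile: assigned no warranty, nets 9; deviating to the warranty nets 18 − 22 = -4.
The Durable type gains 3 by deviating.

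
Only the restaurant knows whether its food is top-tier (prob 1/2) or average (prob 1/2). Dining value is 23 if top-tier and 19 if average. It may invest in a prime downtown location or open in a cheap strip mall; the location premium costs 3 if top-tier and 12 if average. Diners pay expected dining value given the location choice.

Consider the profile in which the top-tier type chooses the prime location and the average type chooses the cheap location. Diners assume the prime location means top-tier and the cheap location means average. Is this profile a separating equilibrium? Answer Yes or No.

Yes

Under these beliefs, the prime location earns price premium 23 and the cheap location earns price premium 19.
top-tier: the prime location nets 23 − 3 = 20; the cheap location nets 19. top-tier prefers the prime location.
average: the prime location nets 23 − 12 = 11; the cheap location nets 19. average prefers the cheap location.
Neither type deviates, so the separating profile is an equilibrium.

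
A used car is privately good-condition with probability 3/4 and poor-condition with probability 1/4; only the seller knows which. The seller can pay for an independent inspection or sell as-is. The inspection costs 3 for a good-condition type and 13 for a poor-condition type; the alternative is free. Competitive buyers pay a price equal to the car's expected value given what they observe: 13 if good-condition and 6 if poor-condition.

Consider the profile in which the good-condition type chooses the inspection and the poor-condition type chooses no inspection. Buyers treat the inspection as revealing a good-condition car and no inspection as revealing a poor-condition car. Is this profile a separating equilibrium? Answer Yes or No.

Under these beliefs, the inspection earns price 13 and no inspection earns price 6.
good-condition: the inspection nets 13 − 3 = 10; no inspection nets 6. good-condition prefers the inspection.
poor-condition: the inspection nets 13 − 13 = 0; no inspection nets 6. poor-condition prefers no inspection.
Neither type deviates, so the separating profile is an equilibrium.

Yes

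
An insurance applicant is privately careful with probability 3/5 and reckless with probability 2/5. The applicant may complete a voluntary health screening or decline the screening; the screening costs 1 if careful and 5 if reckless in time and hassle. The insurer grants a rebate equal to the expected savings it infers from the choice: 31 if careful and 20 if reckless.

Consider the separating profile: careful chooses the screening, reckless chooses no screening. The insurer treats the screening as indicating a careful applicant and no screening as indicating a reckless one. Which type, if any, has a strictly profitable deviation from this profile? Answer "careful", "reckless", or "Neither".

reckless

The screening pays 31; no screening pays 20.
careful: assigned the screening, nets 31 − 1 = 30; deviating to no screening nets 20.
reckless: assigned no screening, nets 20; deviating to the screening nets 31 − 5 = 26.
The reckless type gains 6 by deviating.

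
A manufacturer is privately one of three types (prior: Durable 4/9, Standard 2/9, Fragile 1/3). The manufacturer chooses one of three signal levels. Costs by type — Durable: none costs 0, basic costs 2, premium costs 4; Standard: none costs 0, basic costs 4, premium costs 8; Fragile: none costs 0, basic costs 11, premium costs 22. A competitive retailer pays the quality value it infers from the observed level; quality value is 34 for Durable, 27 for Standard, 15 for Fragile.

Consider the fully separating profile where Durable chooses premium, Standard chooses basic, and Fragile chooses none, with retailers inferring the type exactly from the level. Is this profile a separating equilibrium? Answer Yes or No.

No

Separating prices: premium → 34, basic → 27, none → 15.
Durable (assigned premium): none: 15 − 0 = 15; basic: 27 − 2 = 25; premium: 34 − 4 = 30. Durable stays.
Standard (assigned basic): none: 15 − 0 = 15; basic: 27 − 4 = 23; premium: 34 − 8 = 26. Standard prefers premium.
Fragile (assigned none): none: 15 − 0 = 15; basic: 27 − 11 = 16; premium: 34 − 22 = 12. Fragile prefers basic.
At least one type deviates; the separating profile fails.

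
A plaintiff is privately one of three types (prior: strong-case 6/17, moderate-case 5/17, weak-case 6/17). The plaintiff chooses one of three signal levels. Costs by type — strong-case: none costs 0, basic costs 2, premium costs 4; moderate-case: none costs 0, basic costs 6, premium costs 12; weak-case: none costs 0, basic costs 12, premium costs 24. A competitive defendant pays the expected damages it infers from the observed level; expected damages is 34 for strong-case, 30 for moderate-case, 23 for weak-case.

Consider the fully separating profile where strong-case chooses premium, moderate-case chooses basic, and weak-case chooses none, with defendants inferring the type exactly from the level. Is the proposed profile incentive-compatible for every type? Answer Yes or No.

Separating settlements: premium → 34, basic → 30, none → 23.
strong-case (assigned premium): none: 23 − 0 = 23; basic: 30 − 2 = 28; premium: 34 − 4 = 30. strong-case stays.
moderate-case (assigned basic): none: 23 − 0 = 23; basic: 30 − 6 = 24; premium: 34 − 12 = 22. moderate-case stays.
weak-case (assigned none): none: 23 − 0 = 23; basic: 30 − 12 = 18; premium: 34 − 24 = 10. weak-case stays.
Every type prefers its assigned level; separation holds.

Yes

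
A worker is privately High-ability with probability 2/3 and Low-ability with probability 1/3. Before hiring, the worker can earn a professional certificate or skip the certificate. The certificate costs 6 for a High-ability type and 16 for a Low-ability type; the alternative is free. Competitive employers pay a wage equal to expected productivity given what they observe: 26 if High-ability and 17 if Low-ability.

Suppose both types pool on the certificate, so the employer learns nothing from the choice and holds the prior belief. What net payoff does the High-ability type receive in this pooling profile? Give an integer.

Pooled wage = 2/3·26 + 1/3·17 = 23.
High-ability pays cost 6 for the certificate, so net payoff = 23 − 6 = 17.

17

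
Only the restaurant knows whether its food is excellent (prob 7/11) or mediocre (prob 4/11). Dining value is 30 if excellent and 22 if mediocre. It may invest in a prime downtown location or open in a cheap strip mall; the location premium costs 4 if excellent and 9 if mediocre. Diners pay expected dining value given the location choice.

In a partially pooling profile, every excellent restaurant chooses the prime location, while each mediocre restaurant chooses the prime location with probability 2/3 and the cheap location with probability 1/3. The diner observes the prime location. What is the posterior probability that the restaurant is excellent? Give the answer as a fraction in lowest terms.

P(the prime location) = (7/11)·1 + (4/11)·(2/3) = 29/33.
By Bayes' rule, P(excellent | the prime location) = (7/11) / (29/33) = 21/29.

21/29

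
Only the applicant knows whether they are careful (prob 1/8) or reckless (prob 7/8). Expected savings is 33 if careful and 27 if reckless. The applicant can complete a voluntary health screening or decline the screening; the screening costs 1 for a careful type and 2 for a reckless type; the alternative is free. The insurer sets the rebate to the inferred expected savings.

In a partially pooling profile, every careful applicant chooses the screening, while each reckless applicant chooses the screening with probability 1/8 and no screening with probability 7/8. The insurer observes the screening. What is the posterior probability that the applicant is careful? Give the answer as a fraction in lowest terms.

8/15

P(the screening) = (1/8)·1 + (7/8)·(1/8) = 15/64.
By Bayes' rule, P(careful | the screening) = (1/8) / (15/64) = 8/15.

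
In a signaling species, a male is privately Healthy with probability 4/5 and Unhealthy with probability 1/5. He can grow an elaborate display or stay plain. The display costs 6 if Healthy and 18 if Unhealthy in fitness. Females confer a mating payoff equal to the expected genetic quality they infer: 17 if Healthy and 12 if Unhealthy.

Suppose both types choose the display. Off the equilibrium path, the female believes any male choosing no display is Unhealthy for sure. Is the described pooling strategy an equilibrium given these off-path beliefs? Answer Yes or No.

No

On path, the female holds the prior and pays 4/5·17 + 1/5·12 = 16. Off path (no display), believing Unhealthy, it pays 12.
Healthy: the display nets 16 − 6 = 10; no display nets 12. Healthy would deviate.
Unhealthy: the display nets 16 − 18 = -2; no display nets 12. Unhealthy would deviate.
A type deviates, so pooling fails.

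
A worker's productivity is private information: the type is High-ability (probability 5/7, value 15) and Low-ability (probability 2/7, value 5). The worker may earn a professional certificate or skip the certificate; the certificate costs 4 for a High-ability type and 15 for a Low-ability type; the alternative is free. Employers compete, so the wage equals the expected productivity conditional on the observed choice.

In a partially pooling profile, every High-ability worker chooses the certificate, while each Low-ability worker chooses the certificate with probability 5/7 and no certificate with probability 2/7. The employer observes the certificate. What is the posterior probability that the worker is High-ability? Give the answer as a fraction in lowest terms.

7/9

P(the certificate) = (5/7)·1 + (2/7)·(5/7) = 45/49.
By Bayes' rule, P(High-ability | the certificate) = (5/7) / (45/49) = 7/9.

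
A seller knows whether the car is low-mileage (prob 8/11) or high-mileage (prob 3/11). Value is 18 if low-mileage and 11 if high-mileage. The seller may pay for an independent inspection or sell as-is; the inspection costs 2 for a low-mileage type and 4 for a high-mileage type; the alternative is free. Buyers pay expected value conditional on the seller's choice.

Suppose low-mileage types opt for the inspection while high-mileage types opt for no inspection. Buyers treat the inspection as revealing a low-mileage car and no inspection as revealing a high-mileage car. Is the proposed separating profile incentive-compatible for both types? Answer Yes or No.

Under these beliefs, the inspection earns price 18 and no inspection earns price 11.
low-mileage: the inspection nets 18 − 2 = 16; no inspection nets 11. low-mileage prefers the inspection.
high-mileage: the inspection nets 18 − 4 = 14; no inspection nets 11. high-mileage would deviate to the inspection.
high-mileage has a profitable deviation, so the profile is not an equilibrium.

No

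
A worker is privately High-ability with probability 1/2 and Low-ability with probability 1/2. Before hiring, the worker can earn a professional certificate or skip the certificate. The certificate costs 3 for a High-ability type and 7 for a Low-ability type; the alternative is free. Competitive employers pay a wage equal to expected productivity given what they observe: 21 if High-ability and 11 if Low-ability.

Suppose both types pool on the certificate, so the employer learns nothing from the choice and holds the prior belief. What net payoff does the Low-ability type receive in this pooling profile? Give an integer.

Pooled wage = 1/2·21 + 1/2·11 = 16.
Low-ability pays cost 7 for the certificate, so net payoff = 16 − 7 = 9.

9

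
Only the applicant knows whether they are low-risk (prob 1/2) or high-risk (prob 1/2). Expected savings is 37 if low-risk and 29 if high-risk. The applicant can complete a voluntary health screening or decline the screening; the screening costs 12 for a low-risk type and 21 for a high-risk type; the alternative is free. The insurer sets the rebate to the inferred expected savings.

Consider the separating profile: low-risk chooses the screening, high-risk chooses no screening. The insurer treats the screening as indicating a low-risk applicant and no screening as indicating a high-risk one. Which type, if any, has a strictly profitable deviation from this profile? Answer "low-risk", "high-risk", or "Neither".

low-risk

The screening pays 37; no screening pays 29.
low-risk: assigned the screening, nets 37 − 12 = 25; deviating to no screening nets 29.
high-risk: assigned no screening, nets 29; deviating to the screening nets 37 − 21 = 16.
The low-risk type gains 4 by deviating.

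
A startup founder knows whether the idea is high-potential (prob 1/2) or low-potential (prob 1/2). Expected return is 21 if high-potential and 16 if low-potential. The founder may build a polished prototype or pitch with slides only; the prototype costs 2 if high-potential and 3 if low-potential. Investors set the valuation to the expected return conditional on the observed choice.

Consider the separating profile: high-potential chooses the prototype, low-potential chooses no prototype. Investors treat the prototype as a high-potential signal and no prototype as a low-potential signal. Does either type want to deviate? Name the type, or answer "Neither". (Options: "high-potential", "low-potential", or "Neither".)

The prototype pays 21; no prototype pays 16.
high-potential: assigned the prototype, nets 21 − 2 = 19; deviating to no prototype nets 16.
low-potential: assigned no prototype, nets 16; deviating to the prototype nets 21 − 3 = 18.
The low-potential type gains 2 by deviating.

low-potential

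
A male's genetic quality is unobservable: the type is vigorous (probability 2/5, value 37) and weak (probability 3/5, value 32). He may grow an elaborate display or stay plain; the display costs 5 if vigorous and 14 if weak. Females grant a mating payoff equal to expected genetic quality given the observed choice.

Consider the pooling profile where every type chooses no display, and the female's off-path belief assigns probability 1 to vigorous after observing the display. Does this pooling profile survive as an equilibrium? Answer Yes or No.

On path, the female holds the prior and pays 2/5·37 + 3/5·32 = 34. Off path (the display), believing vigorous, it pays 37.
vigorous: no display nets 34; the display nets 37 − 5 = 32. vigorous stays.
weak: no display nets 34; the display nets 37 − 14 = 23. weak stays.
No type deviates, so pooling is sustained.

Yes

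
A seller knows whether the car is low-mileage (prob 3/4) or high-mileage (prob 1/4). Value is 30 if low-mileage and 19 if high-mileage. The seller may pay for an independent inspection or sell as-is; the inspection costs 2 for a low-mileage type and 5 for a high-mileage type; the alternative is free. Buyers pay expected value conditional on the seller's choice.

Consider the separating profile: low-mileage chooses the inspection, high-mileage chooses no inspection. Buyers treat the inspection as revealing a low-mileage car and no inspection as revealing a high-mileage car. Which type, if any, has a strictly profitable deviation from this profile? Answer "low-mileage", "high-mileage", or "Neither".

high-mileage

The inspection pays 30; no inspection pays 19.
low-mileage: assigned the inspection, nets 30 − 2 = 28; deviating to no inspection nets 19.
high-mileage: assigned no inspection, nets 19; deviating to the inspection nets 30 − 5 = 25.
The high-mileage type gains 6 by deviating.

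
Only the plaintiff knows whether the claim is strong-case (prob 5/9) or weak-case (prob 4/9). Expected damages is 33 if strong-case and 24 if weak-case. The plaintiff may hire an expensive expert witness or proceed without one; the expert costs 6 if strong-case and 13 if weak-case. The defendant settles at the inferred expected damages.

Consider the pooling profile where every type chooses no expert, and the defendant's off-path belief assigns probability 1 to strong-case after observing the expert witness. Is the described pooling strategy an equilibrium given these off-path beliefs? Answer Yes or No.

Yes

On path, the defendant holds the prior and pays 5/9·33 + 4/9·24 = 29. Off path (the expert witness), believing strong-case, it pays 33.
strong-case: no expert nets 29; the expert witness nets 33 − 6 = 27. strong-case stays.
weak-case: no expert nets 29; the expert witness nets 33 − 13 = 20. weak-case stays.
No type deviates, so pooling is sustained.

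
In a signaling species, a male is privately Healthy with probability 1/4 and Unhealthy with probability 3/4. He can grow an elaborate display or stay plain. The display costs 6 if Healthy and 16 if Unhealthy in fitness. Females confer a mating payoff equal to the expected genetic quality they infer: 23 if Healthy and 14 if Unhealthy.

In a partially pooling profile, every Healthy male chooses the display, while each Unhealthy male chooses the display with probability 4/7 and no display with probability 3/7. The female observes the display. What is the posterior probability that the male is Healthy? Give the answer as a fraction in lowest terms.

7/19

P(the display) = (1/4)·1 + (3/4)·(4/7) = 19/28.
By Bayes' rule, P(Healthy | the display) = (1/4) / (19/28) = 7/19.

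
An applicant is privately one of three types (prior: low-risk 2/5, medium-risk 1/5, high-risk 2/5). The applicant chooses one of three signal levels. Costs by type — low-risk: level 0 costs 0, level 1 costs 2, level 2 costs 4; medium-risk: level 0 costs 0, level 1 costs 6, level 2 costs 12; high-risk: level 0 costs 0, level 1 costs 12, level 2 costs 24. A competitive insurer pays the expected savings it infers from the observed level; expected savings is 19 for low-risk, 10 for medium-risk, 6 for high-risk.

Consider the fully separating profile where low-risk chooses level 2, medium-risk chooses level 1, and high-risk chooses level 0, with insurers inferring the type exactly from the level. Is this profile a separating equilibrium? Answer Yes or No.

No

Separating rebates: level 2 → 19, level 1 → 10, level 0 → 6.
low-risk (assigned level 2): level 0: 6 − 0 = 6; level 1: 10 − 2 = 8; level 2: 19 − 4 = 15. low-risk stays.
medium-risk (assigned level 1): level 0: 6 − 0 = 6; level 1: 10 − 6 = 4; level 2: 19 − 12 = 7. medium-risk prefers level 2.
high-risk (assigned level 0): level 0: 6 − 0 = 6; level 1: 10 − 12 = -2; level 2: 19 − 24 = -5. high-risk stays.
At least one type deviates; the separating profile fails.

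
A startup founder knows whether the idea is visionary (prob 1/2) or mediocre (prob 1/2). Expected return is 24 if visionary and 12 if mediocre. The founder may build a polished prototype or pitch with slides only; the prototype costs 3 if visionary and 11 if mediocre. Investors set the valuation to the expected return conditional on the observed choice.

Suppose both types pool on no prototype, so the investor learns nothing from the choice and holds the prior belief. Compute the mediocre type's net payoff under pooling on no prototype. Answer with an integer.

Pooled valuation = 1/2·24 + 1/2·12 = 18.
mediocre pays no cost for no prototype, so net payoff = 18.

18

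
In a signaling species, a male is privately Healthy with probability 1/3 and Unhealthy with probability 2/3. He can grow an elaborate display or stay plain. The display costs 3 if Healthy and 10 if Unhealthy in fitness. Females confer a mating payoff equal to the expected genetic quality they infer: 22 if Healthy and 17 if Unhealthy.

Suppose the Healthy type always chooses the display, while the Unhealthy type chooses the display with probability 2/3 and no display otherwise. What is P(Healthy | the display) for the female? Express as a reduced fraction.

3/7

P(the display) = (1/3)·1 + (2/3)·(2/3) = 7/9.
By Bayes' rule, P(Healthy | the display) = (1/3) / (7/9) = 3/7.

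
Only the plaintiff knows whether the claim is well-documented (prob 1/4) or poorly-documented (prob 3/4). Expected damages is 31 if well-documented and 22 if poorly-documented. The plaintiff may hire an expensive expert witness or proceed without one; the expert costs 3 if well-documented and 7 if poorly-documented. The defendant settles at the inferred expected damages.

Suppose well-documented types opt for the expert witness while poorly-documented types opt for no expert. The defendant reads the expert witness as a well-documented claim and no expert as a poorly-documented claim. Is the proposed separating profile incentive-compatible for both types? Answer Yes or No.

Under these beliefs, the expert witness earns settlement 31 and no expert earns settlement 22.
well-documented: the expert witness nets 31 − 3 = 28; no expert nets 22. well-documented prefers the expert witness.
poorly-documented: the expert witness nets 31 − 7 = 24; no expert nets 22. poorly-documented would deviate to the expert witness.
poorly-documented has a profitable deviation, so the profile is not an equilibrium.

No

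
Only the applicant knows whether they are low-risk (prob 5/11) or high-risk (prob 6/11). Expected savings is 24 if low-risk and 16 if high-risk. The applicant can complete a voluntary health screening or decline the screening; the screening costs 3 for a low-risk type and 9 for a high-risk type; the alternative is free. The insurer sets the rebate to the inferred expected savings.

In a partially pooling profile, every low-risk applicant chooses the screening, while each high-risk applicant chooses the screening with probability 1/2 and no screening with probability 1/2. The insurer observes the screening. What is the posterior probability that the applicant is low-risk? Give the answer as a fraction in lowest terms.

P(the screening) = (5/11)·1 + (6/11)·(1/2) = 8/11.
By Bayes' rule, P(low-risk | the screening) = (5/11) / (8/11) = 5/8.

5/8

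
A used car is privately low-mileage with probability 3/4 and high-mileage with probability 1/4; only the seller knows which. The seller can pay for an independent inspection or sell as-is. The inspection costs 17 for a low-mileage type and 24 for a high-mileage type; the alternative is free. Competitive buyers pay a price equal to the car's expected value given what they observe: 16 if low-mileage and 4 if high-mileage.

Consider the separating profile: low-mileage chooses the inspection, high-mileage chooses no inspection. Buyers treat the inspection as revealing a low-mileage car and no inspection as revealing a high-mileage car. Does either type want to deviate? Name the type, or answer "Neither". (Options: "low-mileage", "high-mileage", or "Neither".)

low-mileage

The inspection pays 16; no inspection pays 4.
low-mileage: assigned the inspection, nets 16 − 17 = -1; deviating to no inspection nets 4.
high-mileage: assigned no inspection, nets 4; deviating to the inspection nets 16 − 24 = -8.
The low-mileage type gains 5 by deviating.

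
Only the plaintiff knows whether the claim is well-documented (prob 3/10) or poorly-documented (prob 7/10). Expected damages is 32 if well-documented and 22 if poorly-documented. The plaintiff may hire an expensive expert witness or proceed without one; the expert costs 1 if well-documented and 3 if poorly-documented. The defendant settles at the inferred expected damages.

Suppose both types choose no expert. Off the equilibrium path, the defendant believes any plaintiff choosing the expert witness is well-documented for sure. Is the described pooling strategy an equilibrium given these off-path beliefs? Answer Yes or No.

No

On path, the defendant holds the prior and pays 3/10·32 + 7/10·22 = 25. Off path (the expert witness), believing well-documented, it pays 32.
well-documented: no expert nets 25; the expert witness nets 32 − 1 = 31. well-documented would deviate.
poorly-documented: no expert nets 25; the expert witness nets 32 − 3 = 29. poorly-documented would deviate.
A type deviates, so pooling fails.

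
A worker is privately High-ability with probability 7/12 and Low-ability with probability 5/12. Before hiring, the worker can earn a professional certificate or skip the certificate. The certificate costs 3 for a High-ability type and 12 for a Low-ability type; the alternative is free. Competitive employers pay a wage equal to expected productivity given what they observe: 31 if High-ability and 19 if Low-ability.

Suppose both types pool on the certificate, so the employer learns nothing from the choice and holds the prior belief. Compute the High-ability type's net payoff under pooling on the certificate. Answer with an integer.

Pooled wage = 7/12·31 + 5/12·19 = 26.
High-ability pays cost 3 for the certificate, so net payoff = 26 − 3 = 23.

23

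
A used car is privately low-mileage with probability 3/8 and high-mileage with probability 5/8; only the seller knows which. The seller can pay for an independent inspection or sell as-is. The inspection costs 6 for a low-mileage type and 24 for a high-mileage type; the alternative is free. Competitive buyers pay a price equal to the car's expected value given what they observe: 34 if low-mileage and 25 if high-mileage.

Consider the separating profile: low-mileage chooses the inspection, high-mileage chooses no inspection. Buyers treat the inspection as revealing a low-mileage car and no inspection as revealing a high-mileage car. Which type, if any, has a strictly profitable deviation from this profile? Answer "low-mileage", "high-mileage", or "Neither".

Neither

The inspection pays 34; no inspection pays 25.
low-mileage: assigned the inspection, nets 34 − 6 = 28; deviating to no inspection nets 25.
high-mileage: assigned no inspection, nets 25; deviating to the inspection nets 34 − 24 = 10.
Both types strictly prefer their assigned action; no profitable deviation.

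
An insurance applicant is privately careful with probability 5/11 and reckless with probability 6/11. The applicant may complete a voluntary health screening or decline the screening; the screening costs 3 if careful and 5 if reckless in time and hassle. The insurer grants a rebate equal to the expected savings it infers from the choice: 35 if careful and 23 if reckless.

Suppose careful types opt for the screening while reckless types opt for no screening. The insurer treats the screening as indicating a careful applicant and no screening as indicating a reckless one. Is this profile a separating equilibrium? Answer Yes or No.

No

Under these beliefs, the screening earns rebate 35 and no screening earns rebate 23.
careful: the screening nets 35 − 3 = 32; no screening nets 23. careful prefers the screening.
reckless: the screening nets 35 − 5 = 30; no screening nets 23. reckless would deviate to the screening.
reckless has a profitable deviation, so the profile is not an equilibrium.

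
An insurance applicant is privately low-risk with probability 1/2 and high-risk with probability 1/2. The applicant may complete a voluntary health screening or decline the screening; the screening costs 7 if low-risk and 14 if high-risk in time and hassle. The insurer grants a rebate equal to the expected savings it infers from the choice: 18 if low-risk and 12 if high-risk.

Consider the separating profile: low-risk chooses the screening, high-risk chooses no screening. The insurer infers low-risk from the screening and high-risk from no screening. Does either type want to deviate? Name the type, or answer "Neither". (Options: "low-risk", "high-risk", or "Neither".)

The screening pays 18; no screening pays 12.
low-risk: assigned the screening, nets 18 − 7 = 11; deviating to no screening nets 12.
high-risk: assigned no screening, nets 12; deviating to the screening nets 18 − 14 = 4.
The low-risk type gains 1 by deviating.

low-risk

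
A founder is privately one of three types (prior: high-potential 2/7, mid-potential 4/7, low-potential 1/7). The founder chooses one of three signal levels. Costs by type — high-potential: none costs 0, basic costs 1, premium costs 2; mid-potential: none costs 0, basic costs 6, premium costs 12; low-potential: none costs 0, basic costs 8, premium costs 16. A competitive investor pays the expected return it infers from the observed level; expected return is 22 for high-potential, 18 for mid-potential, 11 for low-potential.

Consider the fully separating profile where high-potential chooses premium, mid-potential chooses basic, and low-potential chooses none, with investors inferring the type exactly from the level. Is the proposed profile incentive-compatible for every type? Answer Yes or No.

Separating valuations: premium → 22, basic → 18, none → 11.
high-potential (assigned premium): none: 11 − 0 = 11; basic: 18 − 1 = 17; premium: 22 − 2 = 20. high-potential stays.
mid-potential (assigned basic): none: 11 − 0 = 11; basic: 18 − 6 = 12; premium: 22 − 12 = 10. mid-potential stays.
low-potential (assigned none): none: 11 − 0 = 11; basic: 18 − 8 = 10; premium: 22 − 16 = 6. low-potential stays.
Every type prefers its assigned level; separation holds.

Yes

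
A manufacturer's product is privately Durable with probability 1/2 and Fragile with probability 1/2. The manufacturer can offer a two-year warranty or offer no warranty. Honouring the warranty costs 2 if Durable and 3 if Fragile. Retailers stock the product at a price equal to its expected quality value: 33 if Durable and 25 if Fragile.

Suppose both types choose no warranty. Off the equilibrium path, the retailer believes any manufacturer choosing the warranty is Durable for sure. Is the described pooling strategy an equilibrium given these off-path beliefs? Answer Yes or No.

On path, the retailer holds the prior and pays 1/2·33 + 1/2·25 = 29. Off path (the warranty), believing Durable, it pays 33.
Durable: no warranty nets 29; the warranty nets 33 − 2 = 31. Durable would deviate.
Fragile: no warranty nets 29; the warranty nets 33 − 3 = 30. Fragile would deviate.
A type deviates, so pooling fails.

No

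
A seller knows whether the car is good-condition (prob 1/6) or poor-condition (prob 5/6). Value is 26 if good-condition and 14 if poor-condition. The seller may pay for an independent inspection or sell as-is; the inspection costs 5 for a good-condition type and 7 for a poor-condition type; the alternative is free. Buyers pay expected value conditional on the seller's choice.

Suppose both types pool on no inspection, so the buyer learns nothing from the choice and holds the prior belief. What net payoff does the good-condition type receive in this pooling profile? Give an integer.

16

Pooled price = 1/6·26 + 5/6·14 = 16.
good-condition pays no cost for no inspection, so net payoff = 16.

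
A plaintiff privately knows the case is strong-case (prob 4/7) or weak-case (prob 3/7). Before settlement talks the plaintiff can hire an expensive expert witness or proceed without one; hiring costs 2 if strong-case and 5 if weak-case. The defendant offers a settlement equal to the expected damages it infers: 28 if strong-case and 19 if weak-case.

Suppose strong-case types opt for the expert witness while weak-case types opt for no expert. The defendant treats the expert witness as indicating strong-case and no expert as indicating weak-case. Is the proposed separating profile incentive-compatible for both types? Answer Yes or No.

Under these beliefs, the expert witness earns settlement 28 and no expert earns settlement 19.
strong-case: the expert witness nets 28 − 2 = 26; no expert nets 19. strong-case prefers the expert witness.
weak-case: the expert witness nets 28 − 5 = 23; no expert nets 19. weak-case would deviate to the expert witness.
weak-case has a profitable deviation, so the profile is not an equilibrium.

No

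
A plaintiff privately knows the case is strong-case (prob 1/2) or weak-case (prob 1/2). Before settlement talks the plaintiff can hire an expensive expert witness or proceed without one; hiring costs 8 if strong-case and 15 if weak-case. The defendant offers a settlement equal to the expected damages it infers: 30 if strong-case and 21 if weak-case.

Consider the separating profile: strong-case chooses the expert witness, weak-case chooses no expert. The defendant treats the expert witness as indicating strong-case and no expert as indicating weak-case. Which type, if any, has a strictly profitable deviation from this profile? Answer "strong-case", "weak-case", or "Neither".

Neither

The expert witness pays 30; no expert pays 21.
strong-case: assigned the expert witness, nets 30 − 8 = 22; deviating to no expert nets 21.
weak-case: assigned no expert, nets 21; deviating to the expert witness nets 30 − 15 = 15.
Both types strictly prefer their assigned action; no profitable deviation.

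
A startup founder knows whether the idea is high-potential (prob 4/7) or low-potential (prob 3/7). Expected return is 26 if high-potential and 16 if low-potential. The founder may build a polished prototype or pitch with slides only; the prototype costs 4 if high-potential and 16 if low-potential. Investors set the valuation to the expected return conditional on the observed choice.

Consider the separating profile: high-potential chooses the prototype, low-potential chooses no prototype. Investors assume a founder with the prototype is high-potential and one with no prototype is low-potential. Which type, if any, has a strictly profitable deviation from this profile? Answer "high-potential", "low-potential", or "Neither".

Neither

The prototype pays 26; no prototype pays 16.
high-potential: assigned the prototype, nets 26 − 4 = 22; deviating to no prototype nets 16.
low-potential: assigned no prototype, nets 16; deviating to the prototype nets 26 − 16 = 10.
Both types strictly prefer their assigned action; no profitable deviation.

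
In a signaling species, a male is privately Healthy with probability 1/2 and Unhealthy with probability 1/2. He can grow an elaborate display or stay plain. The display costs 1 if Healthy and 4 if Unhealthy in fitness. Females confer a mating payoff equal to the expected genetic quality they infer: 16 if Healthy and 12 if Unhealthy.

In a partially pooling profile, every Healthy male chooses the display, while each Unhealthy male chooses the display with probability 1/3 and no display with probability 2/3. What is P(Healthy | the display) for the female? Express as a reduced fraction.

P(the display) = (1/2)·1 + (1/2)·(1/3) = 2/3.
By Bayes' rule, P(Healthy | the display) = (1/2) / (2/3) = 3/4.

3/4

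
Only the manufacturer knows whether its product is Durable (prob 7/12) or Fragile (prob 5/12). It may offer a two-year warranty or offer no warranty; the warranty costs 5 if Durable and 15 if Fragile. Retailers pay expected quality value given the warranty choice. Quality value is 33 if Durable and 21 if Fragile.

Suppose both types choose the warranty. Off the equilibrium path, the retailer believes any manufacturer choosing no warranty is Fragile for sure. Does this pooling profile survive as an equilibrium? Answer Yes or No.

On path, the retailer holds the prior and pays 7/12·33 + 5/12·21 = 28. Off path (no warranty), believing Fragile, it pays 21.
Durable: the warranty nets 28 − 5 = 23; no warranty nets 21. Durable stays.
Fragile: the warranty nets 28 − 15 = 13; no warranty nets 21. Fragile would deviate.
A type deviates, so pooling fails.

No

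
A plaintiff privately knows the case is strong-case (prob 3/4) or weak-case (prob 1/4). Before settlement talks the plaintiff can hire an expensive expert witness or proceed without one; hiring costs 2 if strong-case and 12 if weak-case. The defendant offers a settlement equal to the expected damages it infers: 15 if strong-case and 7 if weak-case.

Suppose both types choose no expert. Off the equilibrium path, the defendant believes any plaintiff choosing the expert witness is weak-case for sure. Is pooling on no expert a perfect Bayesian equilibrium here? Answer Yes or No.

Yes

On path, the defendant holds the prior and pays 3/4·15 + 1/4·7 = 13. Off path (the expert witness), believing weak-case, it pays 7.
strong-case: no expert nets 13; the expert witness nets 7 − 2 = 5. strong-case stays.
weak-case: no expert nets 13; the expert witness nets 7 − 12 = -5. weak-case stays.
No type deviates, so pooling is sustained.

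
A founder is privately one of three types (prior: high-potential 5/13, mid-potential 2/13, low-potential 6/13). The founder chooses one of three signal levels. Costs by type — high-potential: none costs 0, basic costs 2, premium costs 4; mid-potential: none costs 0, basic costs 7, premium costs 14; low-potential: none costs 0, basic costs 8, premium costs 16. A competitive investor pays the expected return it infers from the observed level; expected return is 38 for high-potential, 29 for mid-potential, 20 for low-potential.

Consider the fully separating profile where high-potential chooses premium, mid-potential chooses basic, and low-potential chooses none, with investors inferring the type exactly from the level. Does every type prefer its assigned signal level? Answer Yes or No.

No

Separating valuations: premium → 38, basic → 29, none → 20.
high-potential (assigned premium): none: 20 − 0 = 20; basic: 29 − 2 = 27; premium: 38 − 4 = 34. high-potential stays.
mid-potential (assigned basic): none: 20 − 0 = 20; basic: 29 − 7 = 22; premium: 38 − 14 = 24. mid-potential prefers premium.
low-potential (assigned none): none: 20 − 0 = 20; basic: 29 − 8 = 21; premium: 38 − 16 = 22. low-potential prefers premium.
At least one type deviates; the separating profile fails.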